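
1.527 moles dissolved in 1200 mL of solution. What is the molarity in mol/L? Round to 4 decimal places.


Convert volume to liters: V_L = V_mL / 1000.
V_L = 1200 / 1000 = 1.2 L
M = n / V_L = 1.527 / 1.2
M = 1.2725 mol/L, rounded to 4 dp:

1.2725 mol/L


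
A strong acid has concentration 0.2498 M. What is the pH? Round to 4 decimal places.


A strong acid dissociates completely, so [H+] equals the given concentration.
pH = -log10([H+]) = -log10(0.2498)
pH = 0.60240757, rounded to 4 dp:

0.6024


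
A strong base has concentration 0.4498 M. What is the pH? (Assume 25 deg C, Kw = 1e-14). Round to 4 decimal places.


A strong base dissociates completely, so [OH-] equals the given concentration.
pOH = -log10([OH-]) = -log10(0.4498) = 0.346981
pH = 14 - pOH = 14 - 0.346981
pH = 13.653019, rounded to 4 dp:

13.6530


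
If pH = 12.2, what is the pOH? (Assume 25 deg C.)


At 25 deg C, pH + pOH = 14.
pOH = 14 - pH = 14 - 12.2
pOH = 1.8:

1.80


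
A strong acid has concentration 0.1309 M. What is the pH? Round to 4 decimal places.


A strong acid dissociates completely, so [H+] equals the given concentration.
pH = -log10([H+]) = -log10(0.1309)
pH = 0.88306035, rounded to 4 dp:

0.8831


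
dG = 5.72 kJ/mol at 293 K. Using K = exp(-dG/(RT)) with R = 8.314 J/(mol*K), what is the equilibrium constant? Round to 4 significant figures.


dG is in kJ/mol; multiply by 1000 to match R in J/(mol*K).
RT = 8.314 * 293 = 2436.002 J/mol
exponent = -dG*1000 / (RT) = -(5.72*1000) / 2436.002 = -2.34810973
K = exp(-2.34810973)
K = 0.095549606, rounded to 4 significant figures:

0.09555


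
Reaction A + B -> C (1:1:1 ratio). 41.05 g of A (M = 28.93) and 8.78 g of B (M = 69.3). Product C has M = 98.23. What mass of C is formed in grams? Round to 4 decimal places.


Find moles of each reactant; the smaller value is the limiting reagent in a 1:1:1 reaction, so moles_C equals moles of the limiter.
n_A = mass_A / M_A = 41.05 / 28.93 = 1.418942 mol
n_B = mass_B / M_B = 8.78 / 69.3 = 0.126696 mol
Limiting reagent: B (smaller), n_limiting = 0.126696 mol
mass_C = n_limiting * M_C = 0.126696 * 98.23
mass_C = 12.44534808 g, rounded to 4 dp:

12.4453 g


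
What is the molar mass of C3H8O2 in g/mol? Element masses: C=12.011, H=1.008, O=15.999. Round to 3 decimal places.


M = sum(count * atomic_mass) over atoms.
M = 3*12.011 + 8*1.008 + 2*15.999
M = 36.033 + 8.064 + 31.998
M = 76.095 g/mol, rounded to 3 dp:

76.095 g/mol


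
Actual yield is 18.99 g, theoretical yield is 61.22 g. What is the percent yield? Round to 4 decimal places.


% yield = 100 * actual / theoretical
% yield = 100 * 18.99 / 61.22
% yield = 31.01927475 %, rounded to 4 dp:

31.0193 %


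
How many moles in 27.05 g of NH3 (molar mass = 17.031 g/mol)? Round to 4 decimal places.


n = mass / M
n = 27.05 / 17.031
n = 1.58828019 mol, rounded to 4 dp:

1.5883 mol


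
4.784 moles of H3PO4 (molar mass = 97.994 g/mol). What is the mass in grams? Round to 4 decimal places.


mass = n * M
mass = 4.784 * 97.994
mass = 468.803296 g, rounded to 4 dp:

468.8033 g


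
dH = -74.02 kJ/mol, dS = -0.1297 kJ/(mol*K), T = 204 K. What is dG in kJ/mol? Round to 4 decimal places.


Gibbs: dG = dH - T*dS (consistent units, dS already in kJ/(mol*K)).
T*dS = 204 * -0.1297 = -26.4588
dG = -74.02 - (-26.4588)
dG = -47.5612 kJ/mol, rounded to 4 dp:

-47.5612 kJ/mol


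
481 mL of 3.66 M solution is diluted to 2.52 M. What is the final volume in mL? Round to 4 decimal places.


Dilution: M1*V1 = M2*V2, solve for V2.
V2 = M1*V1 / M2
V2 = 3.66 * 481 / 2.52
V2 = 1760.46 / 2.52
V2 = 698.5952381 mL, rounded to 4 dp:

698.5952 mL


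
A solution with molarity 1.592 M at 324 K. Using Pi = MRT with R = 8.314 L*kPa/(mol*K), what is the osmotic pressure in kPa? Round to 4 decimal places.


Osmotic pressure (van't Hoff): Pi = M*R*T.
RT = 8.314 * 324 = 2693.736
Pi = 1.592 * 2693.736
Pi = 4288.427712 kPa, rounded to 4 dp:

4288.4277 kPa


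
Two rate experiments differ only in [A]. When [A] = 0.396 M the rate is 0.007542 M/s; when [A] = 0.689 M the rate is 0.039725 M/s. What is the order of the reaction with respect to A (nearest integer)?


Rate is proportional to [A]^n, so rate2/rate1 = ([A]2/[A]1)^n. Take logs to solve for n.
rate2/rate1 = 0.039725 / 0.007542 = 5.2672
[A]2/[A]1 = 0.689 / 0.396 = 1.7399
n = ln(5.2672) / ln(1.7399) = 3.0
Nearest integer order:

3


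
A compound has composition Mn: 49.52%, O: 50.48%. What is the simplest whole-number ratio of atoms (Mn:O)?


Assume 100 g of compound, divide each mass% by atomic mass to get moles, then normalize by the smallest to get a raw atom ratio.
Moles per 100 g: Mn: 49.52/54.938 = 0.9014, O: 50.48/15.999 = 3.1552
Raw ratio (divide by min = 0.9014): Mn: 1.0, O: 3.5
Multiply by 2 to clear fractions: Mn: 2.0 ~= 2, O: 7.001 ~= 7
Reduce by GCD to get the simplest whole-number ratio:

2:7


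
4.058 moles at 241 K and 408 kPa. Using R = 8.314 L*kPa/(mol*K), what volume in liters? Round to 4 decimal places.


PV = nRT, solve for V = nRT / P.
nRT = 4.058 * 8.314 * 241 = 8130.9091
V = 8130.9091 / 408
V = 19.92869877 L, rounded to 4 dp:

19.9287 L


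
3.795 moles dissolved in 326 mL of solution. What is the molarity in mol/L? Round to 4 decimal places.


Convert volume to liters: V_L = V_mL / 1000.
V_L = 326 / 1000 = 0.326 L
M = n / V_L = 3.795 / 0.326
M = 11.64110429 mol/L, rounded to 4 dp:

11.6411 mol/L


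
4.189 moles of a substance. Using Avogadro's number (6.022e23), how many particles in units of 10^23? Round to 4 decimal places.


N = n * NA, then divide by 1e23 for the requested units.
N / 1e23 = n * 6.022
N / 1e23 = 4.189 * 6.022
N / 1e23 = 25.226158, rounded to 4 dp:

25.2262


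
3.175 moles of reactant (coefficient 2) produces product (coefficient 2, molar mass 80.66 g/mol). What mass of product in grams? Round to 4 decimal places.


Use the coefficient ratio to convert reactant moles to product moles, then multiply by the product's molar mass.
moles_P = moles_R * (coeff_P / coeff_R) = 3.175 * (2/2) = 3.175
mass_P = moles_P * M_P = 3.175 * 80.66
mass_P = 256.0955 g, rounded to 4 dp:

256.0955 g


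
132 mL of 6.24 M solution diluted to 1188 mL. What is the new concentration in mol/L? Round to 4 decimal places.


Dilution: M1*V1 = M2*V2, solve for M2.
M2 = M1*V1 / V2
M2 = 6.24 * 132 / 1188
M2 = 823.68 / 1188
M2 = 0.69333333 mol/L, rounded to 4 dp:

0.6933 mol/L


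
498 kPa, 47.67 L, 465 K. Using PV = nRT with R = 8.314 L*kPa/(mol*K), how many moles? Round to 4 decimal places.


PV = nRT, solve for n = PV / (RT).
PV = 498 * 47.67 = 23739.66
RT = 8.314 * 465 = 3866.01
n = 23739.66 / 3866.01
n = 6.14061009 mol, rounded to 4 dp:

6.1406 mol


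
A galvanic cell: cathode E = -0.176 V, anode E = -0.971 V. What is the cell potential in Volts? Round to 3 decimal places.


Standard cell potential: E_cell = E_cathode - E_anode.
E_cell = -0.176 - (-0.971)
E_cell = 0.795 V, rounded to 3 dp:

0.795 V


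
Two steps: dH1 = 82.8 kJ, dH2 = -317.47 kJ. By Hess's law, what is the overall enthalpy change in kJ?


Hess's law: enthalpy is a state function, so add the step enthalpies.
dH_total = dH1 + dH2 = 82.8 + (-317.47)
dH_total = -234.67 kJ:

-234.67 kJ


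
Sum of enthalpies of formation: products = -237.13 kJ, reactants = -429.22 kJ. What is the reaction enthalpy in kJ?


dH_rxn = sum(dH_f products) - sum(dH_f reactants)
dH_rxn = -237.13 - (-429.22)
dH_rxn = 192.09 kJ:

192.09 kJ


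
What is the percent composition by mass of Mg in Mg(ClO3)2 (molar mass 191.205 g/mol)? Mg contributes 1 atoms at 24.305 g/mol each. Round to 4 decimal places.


pct = 100 * (n_elem * M_elem) / M_total
mass_contribution = 1 * 24.305 = 24.305 g/mol
pct = 100 * 24.305 / 191.205
pct = 12.71148767 %, rounded to 4 dp:

12.7115 %


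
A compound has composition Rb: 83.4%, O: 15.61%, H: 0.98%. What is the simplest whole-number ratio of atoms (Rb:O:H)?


Assume 100 g of compound, divide each mass% by atomic mass to get moles, then normalize by the smallest to get a raw atom ratio.
Moles per 100 g: Rb: 83.4/85.468 = 0.9758, O: 15.61/15.999 = 0.9757, H: 0.98/1.008 = 0.9722
Raw ratio (divide by min = 0.9722): Rb: 1.004, O: 1.004, H: 1.0
Multiply by 1 to clear fractions: Rb: 1.004 ~= 1, O: 1.004 ~= 1, H: 1.0 ~= 1
Reduce by GCD to get the simplest whole-number ratio:

1:1:1


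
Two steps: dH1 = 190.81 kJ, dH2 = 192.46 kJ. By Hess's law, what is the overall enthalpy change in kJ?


Hess's law: enthalpy is a state function, so add the step enthalpies.
dH_total = dH1 + dH2 = 190.81 + (192.46)
dH_total = 383.27 kJ:

383.27 kJ


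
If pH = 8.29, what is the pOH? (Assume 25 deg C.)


At 25 deg C, pH + pOH = 14.
pOH = 14 - pH = 14 - 8.29
pOH = 5.71:

5.71


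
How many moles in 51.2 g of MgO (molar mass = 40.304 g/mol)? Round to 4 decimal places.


n = mass / M
n = 51.2 / 40.304
n = 1.27034538 mol, rounded to 4 dp:

1.2703 mol


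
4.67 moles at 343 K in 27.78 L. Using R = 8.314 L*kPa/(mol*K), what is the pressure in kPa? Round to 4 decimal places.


PV = nRT, solve for P = nRT / V.
nRT = 4.67 * 8.314 * 343 = 13317.4483
P = 13317.4483 / 27.78
P = 479.38978762 kPa, rounded to 4 dp:

479.3898 kPa


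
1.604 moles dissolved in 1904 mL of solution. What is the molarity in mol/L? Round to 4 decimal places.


Convert volume to liters: V_L = V_mL / 1000.
V_L = 1904 / 1000 = 1.904 L
M = n / V_L = 1.604 / 1.904
M = 0.84243697 mol/L, rounded to 4 dp:

0.8424 mol/L


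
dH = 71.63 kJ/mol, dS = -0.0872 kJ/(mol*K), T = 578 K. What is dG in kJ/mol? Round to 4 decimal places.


Gibbs: dG = dH - T*dS (consistent units, dS already in kJ/(mol*K)).
T*dS = 578 * -0.0872 = -50.4016
dG = 71.63 - (-50.4016)
dG = 122.0316 kJ/mol, rounded to 4 dp:

122.0316 kJ/mol


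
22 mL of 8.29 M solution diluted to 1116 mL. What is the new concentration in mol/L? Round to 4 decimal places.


Dilution: M1*V1 = M2*V2, solve for M2.
M2 = M1*V1 / V2
M2 = 8.29 * 22 / 1116
M2 = 182.38 / 1116
M2 = 0.16342294 mol/L, rounded to 4 dp:

0.1634 mol/L


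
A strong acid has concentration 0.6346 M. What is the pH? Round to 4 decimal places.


A strong acid dissociates completely, so [H+] equals the given concentration.
pH = -log10([H+]) = -log10(0.6346)
pH = 0.19749993, rounded to 4 dp:

0.1975


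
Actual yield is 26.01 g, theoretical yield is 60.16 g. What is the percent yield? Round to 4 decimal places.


% yield = 100 * actual / theoretical
% yield = 100 * 26.01 / 60.16
% yield = 43.23470745 %, rounded to 4 dp:

43.2347 %


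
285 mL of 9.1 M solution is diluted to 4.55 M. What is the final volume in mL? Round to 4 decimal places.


Dilution: M1*V1 = M2*V2, solve for V2.
V2 = M1*V1 / M2
V2 = 9.1 * 285 / 4.55
V2 = 2593.5 / 4.55
V2 = 570.0 mL, rounded to 4 dp:

570.0000 mL


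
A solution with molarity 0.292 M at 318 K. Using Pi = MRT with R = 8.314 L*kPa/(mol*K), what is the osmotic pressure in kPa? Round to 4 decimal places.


Osmotic pressure (van't Hoff): Pi = M*R*T.
RT = 8.314 * 318 = 2643.852
Pi = 0.292 * 2643.852
Pi = 772.004784 kPa, rounded to 4 dp:

772.0048 kPa


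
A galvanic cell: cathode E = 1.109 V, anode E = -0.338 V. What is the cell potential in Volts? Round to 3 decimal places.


Standard cell potential: E_cell = E_cathode - E_anode.
E_cell = 1.109 - (-0.338)
E_cell = 1.447 V, rounded to 3 dp:

1.447 V


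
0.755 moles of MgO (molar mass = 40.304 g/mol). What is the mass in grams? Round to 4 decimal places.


mass = n * M
mass = 0.755 * 40.304
mass = 30.42952 g, rounded to 4 dp:

30.4295 g


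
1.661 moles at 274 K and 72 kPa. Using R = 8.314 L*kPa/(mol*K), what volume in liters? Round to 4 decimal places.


PV = nRT, solve for V = nRT / P.
nRT = 1.661 * 8.314 * 274 = 3783.8178
V = 3783.8178 / 72
V = 52.553025 L, rounded to 4 dp:

52.5530 L


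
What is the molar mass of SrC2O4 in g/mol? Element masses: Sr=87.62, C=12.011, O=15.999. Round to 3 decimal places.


M = sum(count * atomic_mass) over atoms.
M = 1*87.62 + 2*12.011 + 4*15.999
M = 87.62 + 24.022 + 63.996
M = 175.638 g/mol, rounded to 3 dp:

175.638 g/mol


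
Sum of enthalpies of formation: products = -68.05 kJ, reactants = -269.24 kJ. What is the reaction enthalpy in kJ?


dH_rxn = sum(dH_f products) - sum(dH_f reactants)
dH_rxn = -68.05 - (-269.24)
dH_rxn = 201.19 kJ:

201.19 kJ


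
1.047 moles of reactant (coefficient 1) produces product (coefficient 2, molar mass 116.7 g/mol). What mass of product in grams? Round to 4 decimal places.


Use the coefficient ratio to convert reactant moles to product moles, then multiply by the product's molar mass.
moles_P = moles_R * (coeff_P / coeff_R) = 1.047 * (2/1) = 2.094
mass_P = moles_P * M_P = 2.094 * 116.7
mass_P = 244.3698 g, rounded to 4 dp:

244.3698 g


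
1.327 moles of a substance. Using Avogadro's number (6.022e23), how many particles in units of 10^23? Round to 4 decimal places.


N = n * NA, then divide by 1e23 for the requested units.
N / 1e23 = n * 6.022
N / 1e23 = 1.327 * 6.022
N / 1e23 = 7.991194, rounded to 4 dp:

7.9912


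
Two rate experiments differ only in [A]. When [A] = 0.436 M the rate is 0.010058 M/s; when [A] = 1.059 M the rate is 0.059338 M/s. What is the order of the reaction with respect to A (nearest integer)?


Rate is proportional to [A]^n, so rate2/rate1 = ([A]2/[A]1)^n. Take logs to solve for n.
rate2/rate1 = 0.059338 / 0.010058 = 5.8996
[A]2/[A]1 = 1.059 / 0.436 = 2.4289
n = ln(5.8996) / ln(2.4289) = 2.0
Nearest integer order:

2


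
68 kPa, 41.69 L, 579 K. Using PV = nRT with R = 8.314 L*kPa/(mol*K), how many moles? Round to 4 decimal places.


PV = nRT, solve for n = PV / (RT).
PV = 68 * 41.69 = 2834.92
RT = 8.314 * 579 = 4813.806
n = 2834.92 / 4813.806
n = 0.58891447 mol, rounded to 4 dp:

0.5889 mol


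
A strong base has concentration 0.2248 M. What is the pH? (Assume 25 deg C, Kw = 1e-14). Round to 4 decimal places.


A strong base dissociates completely, so [OH-] equals the given concentration.
pOH = -log10([OH-]) = -log10(0.2248) = 0.648204
pH = 14 - pOH = 14 - 0.648204
pH = 13.351796, rounded to 4 dp:

13.3518


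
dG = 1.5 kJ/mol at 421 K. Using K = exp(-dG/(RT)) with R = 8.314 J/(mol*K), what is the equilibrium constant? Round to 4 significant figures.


dG is in kJ/mol; multiply by 1000 to match R in J/(mol*K).
RT = 8.314 * 421 = 3500.194 J/mol
exponent = -dG*1000 / (RT) = -(1.5*1000) / 3500.194 = -0.42854767
K = exp(-0.42854767)
K = 0.65145453, rounded to 4 significant figures:

0.6515


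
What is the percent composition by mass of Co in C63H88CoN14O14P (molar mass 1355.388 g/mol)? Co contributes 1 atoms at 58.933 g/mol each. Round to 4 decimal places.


pct = 100 * (n_elem * M_elem) / M_total
mass_contribution = 1 * 58.933 = 58.933 g/mol
pct = 100 * 58.933 / 1355.388
pct = 4.34805384 %, rounded to 4 dp:

4.3481 %


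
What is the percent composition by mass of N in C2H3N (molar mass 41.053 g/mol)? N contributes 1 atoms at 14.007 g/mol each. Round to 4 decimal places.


pct = 100 * (n_elem * M_elem) / M_total
mass_contribution = 1 * 14.007 = 14.007 g/mol
pct = 100 * 14.007 / 41.053
pct = 34.11930919 %, rounded to 4 dp:

34.1193 %


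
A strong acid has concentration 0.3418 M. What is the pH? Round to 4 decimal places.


A strong acid dissociates completely, so [H+] equals the given concentration.
pH = -log10([H+]) = -log10(0.3418)
pH = 0.46622794, rounded to 4 dp:

0.4662


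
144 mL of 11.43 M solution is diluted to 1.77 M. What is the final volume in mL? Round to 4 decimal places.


Dilution: M1*V1 = M2*V2, solve for V2.
V2 = M1*V1 / M2
V2 = 11.43 * 144 / 1.77
V2 = 1645.92 / 1.77
V2 = 929.89830508 mL, rounded to 4 dp:

929.8983 mL


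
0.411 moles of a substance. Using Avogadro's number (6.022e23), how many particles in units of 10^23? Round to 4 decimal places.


N = n * NA, then divide by 1e23 for the requested units.
N / 1e23 = n * 6.022
N / 1e23 = 0.411 * 6.022
N / 1e23 = 2.475042, rounded to 4 dp:

2.4750


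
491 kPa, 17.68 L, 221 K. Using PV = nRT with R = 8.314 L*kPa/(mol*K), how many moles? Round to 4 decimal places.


PV = nRT, solve for n = PV / (RT).
PV = 491 * 17.68 = 8680.88
RT = 8.314 * 221 = 1837.394
n = 8680.88 / 1837.394
n = 4.72456098 mol, rounded to 4 dp:

4.7246 mol


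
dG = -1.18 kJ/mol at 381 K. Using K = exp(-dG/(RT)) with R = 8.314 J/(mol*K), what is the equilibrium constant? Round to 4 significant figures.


dG is in kJ/mol; multiply by 1000 to match R in J/(mol*K).
RT = 8.314 * 381 = 3167.634 J/mol
exponent = -dG*1000 / (RT) = -(-1.18*1000) / 3167.634 = 0.37251778
K = exp(0.37251778)
K = 1.4513843, rounded to 4 significant figures:

1.451


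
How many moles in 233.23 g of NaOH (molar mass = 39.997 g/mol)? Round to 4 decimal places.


n = mass / M
n = 233.23 / 39.997
n = 5.83118734 mol, rounded to 4 dp:

5.8312 mol


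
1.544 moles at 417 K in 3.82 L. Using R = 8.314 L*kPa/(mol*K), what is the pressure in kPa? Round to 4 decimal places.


PV = nRT, solve for P = nRT / V.
nRT = 1.544 * 8.314 * 417 = 5352.9523
P = 5352.9523 / 3.82
P = 1401.29641361 kPa, rounded to 4 dp:

1401.2964 kPa


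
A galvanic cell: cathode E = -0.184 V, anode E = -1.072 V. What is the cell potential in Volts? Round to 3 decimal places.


Standard cell potential: E_cell = E_cathode - E_anode.
E_cell = -0.184 - (-1.072)
E_cell = 0.888 V, rounded to 3 dp:

0.888 V


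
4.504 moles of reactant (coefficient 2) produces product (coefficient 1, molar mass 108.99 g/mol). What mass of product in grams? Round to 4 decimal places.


Use the coefficient ratio to convert reactant moles to product moles, then multiply by the product's molar mass.
moles_P = moles_R * (coeff_P / coeff_R) = 4.504 * (1/2) = 2.252
mass_P = moles_P * M_P = 2.252 * 108.99
mass_P = 245.44548 g, rounded to 4 dp:

245.4455 g


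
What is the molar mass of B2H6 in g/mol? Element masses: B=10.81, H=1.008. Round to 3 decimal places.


M = sum(count * atomic_mass) over atoms.
M = 2*10.81 + 6*1.008
M = 21.62 + 6.048
M = 27.668 g/mol, rounded to 3 dp:

27.668 g/mol


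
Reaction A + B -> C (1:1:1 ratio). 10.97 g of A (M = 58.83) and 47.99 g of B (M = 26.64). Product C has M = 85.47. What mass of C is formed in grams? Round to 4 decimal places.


Find moles of each reactant; the smaller value is the limiting reagent in a 1:1:1 reaction, so moles_C equals moles of the limiter.
n_A = mass_A / M_A = 10.97 / 58.83 = 0.186469 mol
n_B = mass_B / M_B = 47.99 / 26.64 = 1.801426 mol
Limiting reagent: A (smaller), n_limiting = 0.186469 mol
mass_C = n_limiting * M_C = 0.186469 * 85.47
mass_C = 15.93750543 g, rounded to 4 dp:

15.9375 g


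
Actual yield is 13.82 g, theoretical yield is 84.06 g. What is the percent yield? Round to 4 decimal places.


% yield = 100 * actual / theoretical
% yield = 100 * 13.82 / 84.06
% yield = 16.44063764 %, rounded to 4 dp:

16.4406 %


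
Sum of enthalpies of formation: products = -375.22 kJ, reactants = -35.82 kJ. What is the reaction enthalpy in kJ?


dH_rxn = sum(dH_f products) - sum(dH_f reactants)
dH_rxn = -375.22 - (-35.82)
dH_rxn = -339.4 kJ:

-339.40 kJ


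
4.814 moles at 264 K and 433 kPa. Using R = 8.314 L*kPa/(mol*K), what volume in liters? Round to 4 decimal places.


PV = nRT, solve for V = nRT / P.
nRT = 4.814 * 8.314 * 264 = 10566.2293
V = 10566.2293 / 433
V = 24.40237714 L, rounded to 4 dp:

24.4024 L


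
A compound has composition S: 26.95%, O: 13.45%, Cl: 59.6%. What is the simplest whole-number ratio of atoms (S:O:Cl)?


Assume 100 g of compound, divide each mass% by atomic mass to get moles, then normalize by the smallest to get a raw atom ratio.
Moles per 100 g: S: 26.95/32.065 = 0.8405, O: 13.45/15.999 = 0.8407, Cl: 59.6/35.453 = 1.6811
Raw ratio (divide by min = 0.8405): S: 1.0, O: 1.0, Cl: 2.0
Multiply by 1 to clear fractions: S: 1.0 ~= 1, O: 1.0 ~= 1, Cl: 2.0 ~= 2
Reduce by GCD to get the simplest whole-number ratio:

1:1:2


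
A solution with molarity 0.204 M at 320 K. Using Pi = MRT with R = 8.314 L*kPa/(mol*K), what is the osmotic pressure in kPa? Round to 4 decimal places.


Osmotic pressure (van't Hoff): Pi = M*R*T.
RT = 8.314 * 320 = 2660.48
Pi = 0.204 * 2660.48
Pi = 542.73792 kPa, rounded to 4 dp:

542.7379 kPa


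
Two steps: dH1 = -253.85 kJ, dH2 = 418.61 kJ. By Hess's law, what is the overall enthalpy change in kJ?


Hess's law: enthalpy is a state function, so add the step enthalpies.
dH_total = dH1 + dH2 = -253.85 + (418.61)
dH_total = 164.76 kJ:

164.76 kJ


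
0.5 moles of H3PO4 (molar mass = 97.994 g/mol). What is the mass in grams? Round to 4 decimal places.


mass = n * M
mass = 0.5 * 97.994
mass = 48.997 g, rounded to 4 dp:

48.9970 g


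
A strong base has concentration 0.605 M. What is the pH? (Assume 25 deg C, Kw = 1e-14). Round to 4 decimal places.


A strong base dissociates completely, so [OH-] equals the given concentration.
pOH = -log10([OH-]) = -log10(0.605) = 0.218245
pH = 14 - pOH = 14 - 0.218245
pH = 13.781755, rounded to 4 dp:

13.7818


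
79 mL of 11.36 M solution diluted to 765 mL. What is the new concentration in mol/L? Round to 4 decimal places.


Dilution: M1*V1 = M2*V2, solve for M2.
M2 = M1*V1 / V2
M2 = 11.36 * 79 / 765
M2 = 897.44 / 765
M2 = 1.17312418 mol/L, rounded to 4 dp:

1.1731 mol/L


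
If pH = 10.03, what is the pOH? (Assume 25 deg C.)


At 25 deg C, pH + pOH = 14.
pOH = 14 - pH = 14 - 10.03
pOH = 3.97:

3.97


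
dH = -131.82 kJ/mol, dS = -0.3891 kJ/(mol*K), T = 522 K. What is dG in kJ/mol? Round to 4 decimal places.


Gibbs: dG = dH - T*dS (consistent units, dS already in kJ/(mol*K)).
T*dS = 522 * -0.3891 = -203.1102
dG = -131.82 - (-203.1102)
dG = 71.2902 kJ/mol, rounded to 4 dp:

71.2902 kJ/mol


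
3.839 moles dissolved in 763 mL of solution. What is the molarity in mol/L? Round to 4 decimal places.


Convert volume to liters: V_L = V_mL / 1000.
V_L = 763 / 1000 = 0.763 L
M = n / V_L = 3.839 / 0.763
M = 5.03145478 mol/L, rounded to 4 dp:

5.0315 mol/L


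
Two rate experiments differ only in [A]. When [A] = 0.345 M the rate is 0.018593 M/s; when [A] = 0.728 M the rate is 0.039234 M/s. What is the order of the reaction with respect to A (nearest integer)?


Rate is proportional to [A]^n, so rate2/rate1 = ([A]2/[A]1)^n. Take logs to solve for n.
rate2/rate1 = 0.039234 / 0.018593 = 2.1101
[A]2/[A]1 = 0.728 / 0.345 = 2.1101
n = ln(2.1101) / ln(2.1101) = 1.0
Nearest integer order:

1


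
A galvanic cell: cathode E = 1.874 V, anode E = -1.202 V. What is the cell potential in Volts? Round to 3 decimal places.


Standard cell potential: E_cell = E_cathode - E_anode.
E_cell = 1.874 - (-1.202)
E_cell = 3.076 V, rounded to 3 dp:

3.076 V


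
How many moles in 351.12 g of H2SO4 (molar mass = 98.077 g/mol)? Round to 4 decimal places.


n = mass / M
n = 351.12 / 98.077
n = 3.58004425 mol, rounded to 4 dp:

3.5800 mol


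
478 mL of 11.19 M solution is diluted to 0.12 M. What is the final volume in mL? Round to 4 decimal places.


Dilution: M1*V1 = M2*V2, solve for V2.
V2 = M1*V1 / M2
V2 = 11.19 * 478 / 0.12
V2 = 5348.82 / 0.12
V2 = 44573.5 mL, rounded to 4 dp:

44573.5000 mL


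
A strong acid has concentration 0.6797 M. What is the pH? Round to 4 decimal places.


A strong acid dissociates completely, so [H+] equals the given concentration.
pH = -log10([H+]) = -log10(0.6797)
pH = 0.16768273, rounded to 4 dp:

0.1677


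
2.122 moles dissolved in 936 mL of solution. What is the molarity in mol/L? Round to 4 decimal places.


Convert volume to liters: V_L = V_mL / 1000.
V_L = 936 / 1000 = 0.936 L
M = n / V_L = 2.122 / 0.936
M = 2.26709402 mol/L, rounded to 4 dp:

2.2671 mol/L


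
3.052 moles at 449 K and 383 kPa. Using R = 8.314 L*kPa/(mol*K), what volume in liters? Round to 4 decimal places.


PV = nRT, solve for V = nRT / P.
nRT = 3.052 * 8.314 * 449 = 11393.0733
V = 11393.0733 / 383
V = 29.74692768 L, rounded to 4 dp:

29.7469 L


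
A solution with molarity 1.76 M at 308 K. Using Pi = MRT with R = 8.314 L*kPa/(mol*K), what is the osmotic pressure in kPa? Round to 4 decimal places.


Osmotic pressure (van't Hoff): Pi = M*R*T.
RT = 8.314 * 308 = 2560.712
Pi = 1.76 * 2560.712
Pi = 4506.85312 kPa, rounded to 4 dp:

4506.8531 kPa


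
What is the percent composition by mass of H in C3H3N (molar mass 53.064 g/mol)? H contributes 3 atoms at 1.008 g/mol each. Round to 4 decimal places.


pct = 100 * (n_elem * M_elem) / M_total
mass_contribution = 3 * 1.008 = 3.024 g/mol
pct = 100 * 3.024 / 53.064
pct = 5.69877883 %, rounded to 4 dp:

5.6988 %


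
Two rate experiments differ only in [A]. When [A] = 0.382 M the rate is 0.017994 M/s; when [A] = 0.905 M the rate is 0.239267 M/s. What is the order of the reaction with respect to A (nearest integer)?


Rate is proportional to [A]^n, so rate2/rate1 = ([A]2/[A]1)^n. Take logs to solve for n.
rate2/rate1 = 0.239267 / 0.017994 = 13.297
[A]2/[A]1 = 0.905 / 0.382 = 2.3691
n = ln(13.297) / ln(2.3691) = 3.0
Nearest integer order:

3


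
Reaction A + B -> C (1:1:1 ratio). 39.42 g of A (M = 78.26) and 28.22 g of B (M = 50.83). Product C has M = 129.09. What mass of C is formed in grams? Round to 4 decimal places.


Find moles of each reactant; the smaller value is the limiting reagent in a 1:1:1 reaction, so moles_C equals moles of the limiter.
n_A = mass_A / M_A = 39.42 / 78.26 = 0.503706 mol
n_B = mass_B / M_B = 28.22 / 50.83 = 0.555184 mol
Limiting reagent: A (smaller), n_limiting = 0.503706 mol
mass_C = n_limiting * M_C = 0.503706 * 129.09
mass_C = 65.02340754 g, rounded to 4 dp:

65.0234 g


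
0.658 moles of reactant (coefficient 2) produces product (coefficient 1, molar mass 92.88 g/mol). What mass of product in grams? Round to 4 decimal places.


Use the coefficient ratio to convert reactant moles to product moles, then multiply by the product's molar mass.
moles_P = moles_R * (coeff_P / coeff_R) = 0.658 * (1/2) = 0.329
mass_P = moles_P * M_P = 0.329 * 92.88
mass_P = 30.55752 g, rounded to 4 dp:

30.5575 g


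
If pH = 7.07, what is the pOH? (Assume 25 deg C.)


At 25 deg C, pH + pOH = 14.
pOH = 14 - pH = 14 - 7.07
pOH = 6.93:

6.93


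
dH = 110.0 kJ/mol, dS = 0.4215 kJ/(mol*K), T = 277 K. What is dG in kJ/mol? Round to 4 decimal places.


Gibbs: dG = dH - T*dS (consistent units, dS already in kJ/(mol*K)).
T*dS = 277 * 0.4215 = 116.7555
dG = 110.0 - (116.7555)
dG = -6.7555 kJ/mol, rounded to 4 dp:

-6.7555 kJ/mol


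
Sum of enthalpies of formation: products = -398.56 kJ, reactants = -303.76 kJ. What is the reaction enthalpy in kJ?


dH_rxn = sum(dH_f products) - sum(dH_f reactants)
dH_rxn = -398.56 - (-303.76)
dH_rxn = -94.8 kJ:

-94.80 kJ


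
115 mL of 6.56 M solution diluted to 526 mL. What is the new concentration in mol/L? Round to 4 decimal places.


Dilution: M1*V1 = M2*V2, solve for M2.
M2 = M1*V1 / V2
M2 = 6.56 * 115 / 526
M2 = 754.4 / 526
M2 = 1.43422053 mol/L, rounded to 4 dp:

1.4342 mol/L


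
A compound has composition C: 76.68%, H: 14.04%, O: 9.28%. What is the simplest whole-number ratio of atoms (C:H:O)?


Assume 100 g of compound, divide each mass% by atomic mass to get moles, then normalize by the smallest to get a raw atom ratio.
Moles per 100 g: C: 76.68/12.011 = 6.3841, H: 14.04/1.008 = 13.9286, O: 9.28/15.999 = 0.58
Raw ratio (divide by min = 0.58): C: 11.006, H: 24.013, O: 1.0
Multiply by 1 to clear fractions: C: 11.006 ~= 11, H: 24.013 ~= 24, O: 1.0 ~= 1
Reduce by GCD to get the simplest whole-number ratio:

11:24:1


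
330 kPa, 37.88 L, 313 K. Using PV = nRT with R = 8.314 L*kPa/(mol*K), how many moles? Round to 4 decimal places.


PV = nRT, solve for n = PV / (RT).
PV = 330 * 37.88 = 12500.4
RT = 8.314 * 313 = 2602.282
n = 12500.4 / 2602.282
n = 4.80363004 mol, rounded to 4 dp:

4.8036 mol


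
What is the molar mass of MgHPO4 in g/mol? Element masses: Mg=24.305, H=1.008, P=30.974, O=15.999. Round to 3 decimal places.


M = sum(count * atomic_mass) over atoms.
M = 1*24.305 + 1*1.008 + 1*30.974 + 4*15.999
M = 24.305 + 1.008 + 30.974 + 63.996
M = 120.283 g/mol, rounded to 3 dp:

120.283 g/mol


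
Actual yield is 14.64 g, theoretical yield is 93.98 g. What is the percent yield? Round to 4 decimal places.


% yield = 100 * actual / theoretical
% yield = 100 * 14.64 / 93.98
% yield = 15.57778251 %, rounded to 4 dp:

15.5778 %


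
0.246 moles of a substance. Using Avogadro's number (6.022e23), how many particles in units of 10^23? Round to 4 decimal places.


N = n * NA, then divide by 1e23 for the requested units.
N / 1e23 = n * 6.022
N / 1e23 = 0.246 * 6.022
N / 1e23 = 1.481412, rounded to 4 dp:

1.4814


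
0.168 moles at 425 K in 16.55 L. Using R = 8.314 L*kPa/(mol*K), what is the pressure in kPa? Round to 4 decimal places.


PV = nRT, solve for P = nRT / V.
nRT = 0.168 * 8.314 * 425 = 593.6196
P = 593.6196 / 16.55
P = 35.86825378 kPa, rounded to 4 dp:

35.8683 kPa


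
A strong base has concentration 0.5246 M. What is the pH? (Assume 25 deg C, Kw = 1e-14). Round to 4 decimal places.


A strong base dissociates completely, so [OH-] equals the given concentration.
pOH = -log10([OH-]) = -log10(0.5246) = 0.280172
pH = 14 - pOH = 14 - 0.280172
pH = 13.719828, rounded to 4 dp:

13.7198


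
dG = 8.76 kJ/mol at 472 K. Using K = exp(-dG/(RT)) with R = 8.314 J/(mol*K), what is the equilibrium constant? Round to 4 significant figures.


dG is in kJ/mol; multiply by 1000 to match R in J/(mol*K).
RT = 8.314 * 472 = 3924.208 J/mol
exponent = -dG*1000 / (RT) = -(8.76*1000) / 3924.208 = -2.23229757
K = exp(-2.23229757)
K = 0.10728166, rounded to 4 significant figures:

0.1073


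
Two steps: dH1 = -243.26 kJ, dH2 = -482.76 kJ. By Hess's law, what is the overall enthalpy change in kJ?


Hess's law: enthalpy is a state function, so add the step enthalpies.
dH_total = dH1 + dH2 = -243.26 + (-482.76)
dH_total = -726.02 kJ:

-726.02 kJ


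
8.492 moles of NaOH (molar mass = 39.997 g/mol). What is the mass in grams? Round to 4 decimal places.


mass = n * M
mass = 8.492 * 39.997
mass = 339.654524 g, rounded to 4 dp:

339.6545 g


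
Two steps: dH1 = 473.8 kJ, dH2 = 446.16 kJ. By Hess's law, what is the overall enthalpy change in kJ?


Hess's law: enthalpy is a state function, so add the step enthalpies.
dH_total = dH1 + dH2 = 473.8 + (446.16)
dH_total = 919.96 kJ:

919.96 kJ


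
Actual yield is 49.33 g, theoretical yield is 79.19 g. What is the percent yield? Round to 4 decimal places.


% yield = 100 * actual / theoretical
% yield = 100 * 49.33 / 79.19
% yield = 62.29321884 %, rounded to 4 dp:

62.2932 %


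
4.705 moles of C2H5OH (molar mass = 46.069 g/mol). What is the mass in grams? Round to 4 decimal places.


mass = n * M
mass = 4.705 * 46.069
mass = 216.754645 g, rounded to 4 dp:

216.7546 g


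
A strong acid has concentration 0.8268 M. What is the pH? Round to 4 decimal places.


A strong acid dissociates completely, so [H+] equals the given concentration.
pH = -log10([H+]) = -log10(0.8268)
pH = 0.08259953, rounded to 4 dp:

0.0826


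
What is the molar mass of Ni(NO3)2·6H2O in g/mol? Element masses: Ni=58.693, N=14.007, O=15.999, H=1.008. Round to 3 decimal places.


M = sum(count * atomic_mass) over atoms.
M = 1*58.693 + 2*14.007 + 12*15.999 + 12*1.008
M = 58.693 + 28.014 + 191.988 + 12.096
M = 290.791 g/mol, rounded to 3 dp:

290.791 g/mol


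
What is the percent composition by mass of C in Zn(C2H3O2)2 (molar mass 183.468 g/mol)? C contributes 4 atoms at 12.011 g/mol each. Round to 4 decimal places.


pct = 100 * (n_elem * M_elem) / M_total
mass_contribution = 4 * 12.011 = 48.044 g/mol
pct = 100 * 48.044 / 183.468
pct = 26.18658295 %, rounded to 4 dp:

26.1866 %


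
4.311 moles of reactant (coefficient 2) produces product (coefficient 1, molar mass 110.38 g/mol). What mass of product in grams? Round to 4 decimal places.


Use the coefficient ratio to convert reactant moles to product moles, then multiply by the product's molar mass.
moles_P = moles_R * (coeff_P / coeff_R) = 4.311 * (1/2) = 2.1555
mass_P = moles_P * M_P = 2.1555 * 110.38
mass_P = 237.92409 g, rounded to 4 dp:

237.9241 g


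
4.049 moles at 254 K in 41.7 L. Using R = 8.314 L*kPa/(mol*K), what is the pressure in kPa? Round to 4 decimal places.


PV = nRT, solve for P = nRT / V.
nRT = 4.049 * 8.314 * 254 = 8550.5
P = 8550.5 / 41.7
P = 205.04796163 kPa, rounded to 4 dp:

205.0480 kPa


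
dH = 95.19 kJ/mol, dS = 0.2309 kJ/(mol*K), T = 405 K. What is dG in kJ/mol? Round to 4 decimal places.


Gibbs: dG = dH - T*dS (consistent units, dS already in kJ/(mol*K)).
T*dS = 405 * 0.2309 = 93.5145
dG = 95.19 - (93.5145)
dG = 1.6755 kJ/mol, rounded to 4 dp:

1.6755 kJ/mol


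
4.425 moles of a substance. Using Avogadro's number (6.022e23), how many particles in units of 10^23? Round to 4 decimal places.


N = n * NA, then divide by 1e23 for the requested units.
N / 1e23 = n * 6.022
N / 1e23 = 4.425 * 6.022
N / 1e23 = 26.64735, rounded to 4 dp:

26.6474


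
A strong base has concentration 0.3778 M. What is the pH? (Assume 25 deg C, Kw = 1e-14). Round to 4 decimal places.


A strong base dissociates completely, so [OH-] equals the given concentration.
pOH = -log10([OH-]) = -log10(0.3778) = 0.422738
pH = 14 - pOH = 14 - 0.422738
pH = 13.577262, rounded to 4 dp:

13.5773


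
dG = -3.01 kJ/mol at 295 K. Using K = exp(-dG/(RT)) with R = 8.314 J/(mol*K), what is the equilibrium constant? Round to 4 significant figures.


dG is in kJ/mol; multiply by 1000 to match R in J/(mol*K).
RT = 8.314 * 295 = 2452.63 J/mol
exponent = -dG*1000 / (RT) = -(-3.01*1000) / 2452.63 = 1.22725401
K = exp(1.22725401)
K = 3.4118478, rounded to 4 significant figures:

3.412


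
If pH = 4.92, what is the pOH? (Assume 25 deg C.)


At 25 deg C, pH + pOH = 14.
pOH = 14 - pH = 14 - 4.92
pOH = 9.08:

9.08


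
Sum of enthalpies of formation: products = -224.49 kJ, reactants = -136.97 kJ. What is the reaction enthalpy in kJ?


dH_rxn = sum(dH_f products) - sum(dH_f reactants)
dH_rxn = -224.49 - (-136.97)
dH_rxn = -87.52 kJ:

-87.52 kJ


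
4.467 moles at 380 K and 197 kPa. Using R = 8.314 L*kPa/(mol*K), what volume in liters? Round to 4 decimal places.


PV = nRT, solve for V = nRT / P.
nRT = 4.467 * 8.314 * 380 = 14112.6824
V = 14112.6824 / 197
V = 71.63798173 L, rounded to 4 dp:

71.6380 L


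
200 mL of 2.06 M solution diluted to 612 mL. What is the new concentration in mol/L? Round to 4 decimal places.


Dilution: M1*V1 = M2*V2, solve for M2.
M2 = M1*V1 / V2
M2 = 2.06 * 200 / 612
M2 = 412.0 / 612
M2 = 0.67320261 mol/L, rounded to 4 dp:

0.6732 mol/L


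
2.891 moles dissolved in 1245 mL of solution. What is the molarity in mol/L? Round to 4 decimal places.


Convert volume to liters: V_L = V_mL / 1000.
V_L = 1245 / 1000 = 1.245 L
M = n / V_L = 2.891 / 1.245
M = 2.32208835 mol/L, rounded to 4 dp:

2.3221 mol/L


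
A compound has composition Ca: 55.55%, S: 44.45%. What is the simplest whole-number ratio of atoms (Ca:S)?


Assume 100 g of compound, divide each mass% by atomic mass to get moles, then normalize by the smallest to get a raw atom ratio.
Moles per 100 g: Ca: 55.55/40.078 = 1.386, S: 44.45/32.065 = 1.3862
Raw ratio (divide by min = 1.386): Ca: 1.0, S: 1.0
Multiply by 1 to clear fractions: Ca: 1.0 ~= 1, S: 1.0 ~= 1
Reduce by GCD to get the simplest whole-number ratio:

1:1


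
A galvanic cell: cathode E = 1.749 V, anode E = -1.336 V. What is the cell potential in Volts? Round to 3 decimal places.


Standard cell potential: E_cell = E_cathode - E_anode.
E_cell = 1.749 - (-1.336)
E_cell = 3.085 V, rounded to 3 dp:

3.085 V


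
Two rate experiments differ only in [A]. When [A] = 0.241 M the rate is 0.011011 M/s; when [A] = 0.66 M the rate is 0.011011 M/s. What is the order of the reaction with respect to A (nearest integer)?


Rate is proportional to [A]^n, so rate2/rate1 = ([A]2/[A]1)^n. Take logs to solve for n.
rate2/rate1 = 0.011011 / 0.011011 = 1.0
[A]2/[A]1 = 0.66 / 0.241 = 2.7386
n = ln(1.0) / ln(2.7386) = 0.0
Nearest integer order:

0


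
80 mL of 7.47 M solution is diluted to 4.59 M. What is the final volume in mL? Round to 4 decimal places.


Dilution: M1*V1 = M2*V2, solve for V2.
V2 = M1*V1 / M2
V2 = 7.47 * 80 / 4.59
V2 = 597.6 / 4.59
V2 = 130.19607843 mL, rounded to 4 dp:

130.1961 mL


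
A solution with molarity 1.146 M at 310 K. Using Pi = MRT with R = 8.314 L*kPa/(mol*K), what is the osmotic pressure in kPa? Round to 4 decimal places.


Osmotic pressure (van't Hoff): Pi = M*R*T.
RT = 8.314 * 310 = 2577.34
Pi = 1.146 * 2577.34
Pi = 2953.63164 kPa, rounded to 4 dp:

2953.6316 kPa


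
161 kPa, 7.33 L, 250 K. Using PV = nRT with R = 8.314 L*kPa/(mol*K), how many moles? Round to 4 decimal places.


PV = nRT, solve for n = PV / (RT).
PV = 161 * 7.33 = 1180.13
RT = 8.314 * 250 = 2078.5
n = 1180.13 / 2078.5
n = 0.56777965 mol, rounded to 4 dp:

0.5678 mol


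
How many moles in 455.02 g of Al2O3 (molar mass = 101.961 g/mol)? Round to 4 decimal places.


n = mass / M
n = 455.02 / 101.961
n = 4.46268671 mol, rounded to 4 dp:

4.4627 mol


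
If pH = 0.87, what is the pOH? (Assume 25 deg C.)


At 25 deg C, pH + pOH = 14.
pOH = 14 - pH = 14 - 0.87
pOH = 13.13:

13.13


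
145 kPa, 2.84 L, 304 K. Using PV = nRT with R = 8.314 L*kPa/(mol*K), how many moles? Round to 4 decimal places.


PV = nRT, solve for n = PV / (RT).
PV = 145 * 2.84 = 411.8
RT = 8.314 * 304 = 2527.456
n = 411.8 / 2527.456
n = 0.16293063 mol, rounded to 4 dp:

0.1629 mol


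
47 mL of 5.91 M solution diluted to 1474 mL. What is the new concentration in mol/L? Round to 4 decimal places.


Dilution: M1*V1 = M2*V2, solve for M2.
M2 = M1*V1 / V2
M2 = 5.91 * 47 / 1474
M2 = 277.77 / 1474
M2 = 0.1884464 mol/L, rounded to 4 dp:

0.1884 mol/L


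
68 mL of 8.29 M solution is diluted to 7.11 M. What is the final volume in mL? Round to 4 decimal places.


Dilution: M1*V1 = M2*V2, solve for V2.
V2 = M1*V1 / M2
V2 = 8.29 * 68 / 7.11
V2 = 563.72 / 7.11
V2 = 79.28551336 mL, rounded to 4 dp:

79.2855 mL


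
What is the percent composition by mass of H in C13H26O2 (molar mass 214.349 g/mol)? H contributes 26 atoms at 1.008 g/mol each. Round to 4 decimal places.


pct = 100 * (n_elem * M_elem) / M_total
mass_contribution = 26 * 1.008 = 26.208 g/mol
pct = 100 * 26.208 / 214.349
pct = 12.22678902 %, rounded to 4 dp:

12.2268 %


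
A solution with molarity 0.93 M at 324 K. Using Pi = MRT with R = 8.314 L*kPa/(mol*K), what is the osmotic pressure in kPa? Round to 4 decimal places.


Osmotic pressure (van't Hoff): Pi = M*R*T.
RT = 8.314 * 324 = 2693.736
Pi = 0.93 * 2693.736
Pi = 2505.17448 kPa, rounded to 4 dp:

2505.1745 kPa


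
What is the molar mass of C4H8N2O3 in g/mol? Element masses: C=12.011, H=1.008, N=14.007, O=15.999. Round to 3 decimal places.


M = sum(count * atomic_mass) over atoms.
M = 4*12.011 + 8*1.008 + 2*14.007 + 3*15.999
M = 48.044 + 8.064 + 28.014 + 47.997
M = 132.119 g/mol, rounded to 3 dp:

132.119 g/mol


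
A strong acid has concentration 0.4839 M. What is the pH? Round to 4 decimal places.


A strong acid dissociates completely, so [H+] equals the given concentration.
pH = -log10([H+]) = -log10(0.4839)
pH = 0.31524438, rounded to 4 dp:

0.3152


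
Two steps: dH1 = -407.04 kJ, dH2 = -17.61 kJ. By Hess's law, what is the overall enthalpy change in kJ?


Hess's law: enthalpy is a state function, so add the step enthalpies.
dH_total = dH1 + dH2 = -407.04 + (-17.61)
dH_total = -424.65 kJ:

-424.65 kJ


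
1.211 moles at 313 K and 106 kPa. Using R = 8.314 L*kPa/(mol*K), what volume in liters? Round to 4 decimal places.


PV = nRT, solve for V = nRT / P.
nRT = 1.211 * 8.314 * 313 = 3151.3635
V = 3151.3635 / 106
V = 29.72984434 L, rounded to 4 dp:

29.7298 L


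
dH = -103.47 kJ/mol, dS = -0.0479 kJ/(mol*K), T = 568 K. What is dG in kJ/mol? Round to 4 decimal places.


Gibbs: dG = dH - T*dS (consistent units, dS already in kJ/(mol*K)).
T*dS = 568 * -0.0479 = -27.2072
dG = -103.47 - (-27.2072)
dG = -76.2628 kJ/mol, rounded to 4 dp:

-76.2628 kJ/mol
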